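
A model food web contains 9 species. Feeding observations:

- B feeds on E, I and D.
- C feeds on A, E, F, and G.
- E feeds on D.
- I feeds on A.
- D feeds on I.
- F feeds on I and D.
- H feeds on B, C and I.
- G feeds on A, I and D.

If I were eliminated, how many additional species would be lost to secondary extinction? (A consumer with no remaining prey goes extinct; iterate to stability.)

4

Remove I.
Round 1: D (all prey gone) → extinct.
Round 2: E (all prey gone), F (all prey gone) → extinct.
Round 3: B (all prey gone) → extinct.
No further losses. Total secondary extinctions: 4.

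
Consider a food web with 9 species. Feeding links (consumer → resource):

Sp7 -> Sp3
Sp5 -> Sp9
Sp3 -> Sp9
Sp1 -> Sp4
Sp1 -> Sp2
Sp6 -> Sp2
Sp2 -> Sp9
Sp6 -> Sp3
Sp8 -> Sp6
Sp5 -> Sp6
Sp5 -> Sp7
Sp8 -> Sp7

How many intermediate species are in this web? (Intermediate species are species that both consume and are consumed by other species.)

Intermediate species (has both prey and predators): Sp2, Sp3, Sp7, Sp6.
Count: 4.

4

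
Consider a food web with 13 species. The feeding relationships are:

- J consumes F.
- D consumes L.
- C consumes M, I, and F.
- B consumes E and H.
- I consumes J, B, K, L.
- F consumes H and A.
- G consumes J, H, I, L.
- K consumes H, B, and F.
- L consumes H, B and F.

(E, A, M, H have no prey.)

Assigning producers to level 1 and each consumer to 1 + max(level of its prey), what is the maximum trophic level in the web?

5

Producers (level 1): E, A, M, H.
A → F → L → I → G gives G level 5.
No species has a prey at level 5, so no species reaches level 6.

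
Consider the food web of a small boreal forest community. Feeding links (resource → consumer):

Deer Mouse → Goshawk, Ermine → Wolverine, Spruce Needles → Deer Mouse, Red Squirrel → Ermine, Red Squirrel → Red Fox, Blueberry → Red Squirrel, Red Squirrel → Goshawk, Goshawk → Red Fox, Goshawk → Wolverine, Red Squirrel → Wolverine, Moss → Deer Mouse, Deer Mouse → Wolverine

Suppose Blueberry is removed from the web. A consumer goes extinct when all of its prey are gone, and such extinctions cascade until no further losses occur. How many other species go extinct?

Remove Blueberry.
Round 1: Red Squirrel (all prey gone) → extinct.
Round 2: Ermine (all prey gone) → extinct.
No further losses. Total secondary extinctions: 2.

2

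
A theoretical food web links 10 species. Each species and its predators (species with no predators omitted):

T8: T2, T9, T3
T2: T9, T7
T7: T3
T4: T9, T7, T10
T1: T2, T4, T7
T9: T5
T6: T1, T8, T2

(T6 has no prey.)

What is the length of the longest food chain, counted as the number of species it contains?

5 species

One longest chain: T6 → T1 → T2 → T7 → T3.
It has 5 species and 4 links.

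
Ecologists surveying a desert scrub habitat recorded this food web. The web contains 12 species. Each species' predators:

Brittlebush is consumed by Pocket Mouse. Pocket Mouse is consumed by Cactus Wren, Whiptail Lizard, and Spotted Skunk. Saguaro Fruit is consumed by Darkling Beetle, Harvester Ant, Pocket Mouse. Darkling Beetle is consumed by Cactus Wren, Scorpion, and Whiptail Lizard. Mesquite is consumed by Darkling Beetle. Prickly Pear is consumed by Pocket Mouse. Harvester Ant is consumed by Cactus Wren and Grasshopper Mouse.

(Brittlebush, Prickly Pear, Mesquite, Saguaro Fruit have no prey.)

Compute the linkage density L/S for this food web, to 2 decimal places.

There are L = 14 links among S = 12 species.
L/S = 14/12 = 1.1667 ≈ 1.17.

L/S = 1.17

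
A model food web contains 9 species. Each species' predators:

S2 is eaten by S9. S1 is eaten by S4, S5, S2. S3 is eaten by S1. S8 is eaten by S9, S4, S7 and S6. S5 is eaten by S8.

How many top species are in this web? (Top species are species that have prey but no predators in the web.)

4

Top species (has prey, but nothing eats it): S9, S4, S7, S6.
Count: 4.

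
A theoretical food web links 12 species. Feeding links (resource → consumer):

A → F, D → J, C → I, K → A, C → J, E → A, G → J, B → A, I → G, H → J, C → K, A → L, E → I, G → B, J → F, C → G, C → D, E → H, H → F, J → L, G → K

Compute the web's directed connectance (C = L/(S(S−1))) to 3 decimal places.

The web has S = 12 species and L = 21 feeding links.
C = L / (S(S−1)) = 21 / 132 = 0.1591 ≈ 0.159.

C = 0.159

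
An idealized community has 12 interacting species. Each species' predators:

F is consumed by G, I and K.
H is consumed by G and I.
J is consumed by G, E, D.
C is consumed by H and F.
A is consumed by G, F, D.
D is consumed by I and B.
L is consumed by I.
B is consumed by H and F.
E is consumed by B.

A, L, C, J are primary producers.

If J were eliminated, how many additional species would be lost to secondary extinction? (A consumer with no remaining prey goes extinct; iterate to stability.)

1

Remove J.
Round 1: E (all prey gone) → extinct.
No further losses. Total secondary extinctions: 1.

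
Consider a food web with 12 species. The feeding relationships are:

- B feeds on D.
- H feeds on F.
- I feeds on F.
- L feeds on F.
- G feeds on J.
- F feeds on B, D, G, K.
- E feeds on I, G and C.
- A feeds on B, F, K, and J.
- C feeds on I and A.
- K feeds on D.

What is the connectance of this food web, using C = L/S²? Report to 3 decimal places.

The web has S = 12 species and L = 19 feeding links.
C = L / S² = 19 / 144 = 0.1319 ≈ 0.132.

C = 0.132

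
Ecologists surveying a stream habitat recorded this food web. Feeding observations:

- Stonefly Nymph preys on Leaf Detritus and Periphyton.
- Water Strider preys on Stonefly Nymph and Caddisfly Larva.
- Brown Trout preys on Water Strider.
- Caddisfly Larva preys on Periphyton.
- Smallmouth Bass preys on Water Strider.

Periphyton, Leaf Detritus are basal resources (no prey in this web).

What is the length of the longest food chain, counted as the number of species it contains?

One longest chain: Periphyton → Stonefly Nymph → Water Strider → Smallmouth Bass.
It has 4 species and 3 links.

4 species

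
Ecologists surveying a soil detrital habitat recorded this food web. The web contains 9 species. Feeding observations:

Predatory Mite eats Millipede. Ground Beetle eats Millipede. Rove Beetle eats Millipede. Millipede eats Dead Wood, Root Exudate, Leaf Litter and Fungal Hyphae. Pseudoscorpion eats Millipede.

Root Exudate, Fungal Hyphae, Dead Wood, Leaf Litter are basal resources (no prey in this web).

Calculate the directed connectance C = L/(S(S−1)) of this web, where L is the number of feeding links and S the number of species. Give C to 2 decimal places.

C = 0.11

The web has S = 9 species and L = 8 feeding links.
C = L / (S(S−1)) = 8 / 72 = 0.1111 ≈ 0.11.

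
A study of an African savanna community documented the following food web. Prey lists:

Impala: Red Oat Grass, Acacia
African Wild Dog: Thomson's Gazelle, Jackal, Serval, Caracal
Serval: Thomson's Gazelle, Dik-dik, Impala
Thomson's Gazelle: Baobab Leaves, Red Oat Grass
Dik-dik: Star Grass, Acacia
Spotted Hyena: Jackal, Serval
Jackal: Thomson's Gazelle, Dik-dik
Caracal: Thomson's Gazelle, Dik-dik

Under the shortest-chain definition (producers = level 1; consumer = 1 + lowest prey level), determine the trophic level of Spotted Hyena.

Trophic level 4

Baobab Leaves is a producer → level 1.
Thomson's Gazelle eats Baobab Leaves → level 2.
Serval eats Thomson's Gazelle → level 3.
Spotted Hyena eats Serval → level 4.
No prey of Spotted Hyena is below level 3, so 4 is the minimum.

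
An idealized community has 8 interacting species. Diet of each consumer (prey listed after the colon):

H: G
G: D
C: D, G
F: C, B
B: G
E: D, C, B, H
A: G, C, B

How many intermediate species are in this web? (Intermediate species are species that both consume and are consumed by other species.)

Intermediate species (has both prey and predators): G, C, B, H.
Count: 4.

4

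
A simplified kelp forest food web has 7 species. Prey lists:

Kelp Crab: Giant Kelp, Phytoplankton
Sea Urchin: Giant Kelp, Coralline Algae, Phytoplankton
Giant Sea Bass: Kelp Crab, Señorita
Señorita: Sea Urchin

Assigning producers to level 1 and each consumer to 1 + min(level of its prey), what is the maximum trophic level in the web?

3

Producers (level 1): Giant Kelp, Coralline Algae, Phytoplankton.
Following each consumer down to its lowest-level prey: Giant Kelp → Kelp Crab → Giant Sea Bass (levels 1 through 3).
All prey of Giant Sea Bass (Kelp Crab 2, Señorita 3) are at level 2 or above, so Giant Sea Bass is at level 1 + 2 = 3.
Every consumer has at least one prey at level 2 or below, so none exceeds level 3.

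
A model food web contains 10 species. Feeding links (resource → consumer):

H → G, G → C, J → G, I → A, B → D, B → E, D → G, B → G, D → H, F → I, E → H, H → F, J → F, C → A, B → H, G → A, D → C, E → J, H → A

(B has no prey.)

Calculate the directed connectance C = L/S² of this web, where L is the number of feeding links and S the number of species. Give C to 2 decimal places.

C = 0.19

The web has S = 10 species and L = 19 feeding links.
C = L / S² = 19 / 100 = 0.1900 ≈ 0.19.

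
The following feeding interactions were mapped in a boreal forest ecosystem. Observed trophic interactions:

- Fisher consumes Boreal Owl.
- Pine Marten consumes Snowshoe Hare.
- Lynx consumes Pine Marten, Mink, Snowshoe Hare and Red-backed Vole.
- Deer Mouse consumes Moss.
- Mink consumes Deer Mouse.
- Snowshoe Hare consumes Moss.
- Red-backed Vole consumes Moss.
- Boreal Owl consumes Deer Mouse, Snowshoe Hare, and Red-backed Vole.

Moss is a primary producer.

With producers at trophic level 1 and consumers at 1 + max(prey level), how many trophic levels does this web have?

4

Producers (level 1): Moss.
Moss → Deer Mouse → Mink → Lynx gives Lynx level 4.
No species has a prey at level 4, so no species reaches level 5.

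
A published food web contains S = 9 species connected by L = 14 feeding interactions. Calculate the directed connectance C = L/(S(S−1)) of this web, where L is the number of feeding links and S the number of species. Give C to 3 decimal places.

The web has S = 9 species and L = 14 feeding links.
C = L / (S(S−1)) = 14 / 72 = 0.1944 ≈ 0.194.

C = 0.194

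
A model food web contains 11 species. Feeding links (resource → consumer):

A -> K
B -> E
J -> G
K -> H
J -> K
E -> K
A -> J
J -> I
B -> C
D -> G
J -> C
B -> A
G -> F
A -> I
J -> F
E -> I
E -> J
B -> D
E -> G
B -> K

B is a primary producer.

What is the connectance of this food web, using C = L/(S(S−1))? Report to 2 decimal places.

The web has S = 11 species and L = 20 feeding links.
C = L / (S(S−1)) = 20 / 110 = 0.1818 ≈ 0.18.

C = 0.18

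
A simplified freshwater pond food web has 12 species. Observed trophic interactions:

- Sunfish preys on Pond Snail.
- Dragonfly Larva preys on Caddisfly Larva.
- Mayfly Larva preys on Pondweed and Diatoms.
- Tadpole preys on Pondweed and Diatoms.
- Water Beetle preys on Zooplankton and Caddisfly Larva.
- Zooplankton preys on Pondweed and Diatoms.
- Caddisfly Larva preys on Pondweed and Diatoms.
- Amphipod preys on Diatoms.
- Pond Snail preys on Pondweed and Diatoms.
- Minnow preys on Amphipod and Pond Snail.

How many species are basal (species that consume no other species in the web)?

Basal species (no prey listed): Pondweed, Diatoms.
Count: 2.

2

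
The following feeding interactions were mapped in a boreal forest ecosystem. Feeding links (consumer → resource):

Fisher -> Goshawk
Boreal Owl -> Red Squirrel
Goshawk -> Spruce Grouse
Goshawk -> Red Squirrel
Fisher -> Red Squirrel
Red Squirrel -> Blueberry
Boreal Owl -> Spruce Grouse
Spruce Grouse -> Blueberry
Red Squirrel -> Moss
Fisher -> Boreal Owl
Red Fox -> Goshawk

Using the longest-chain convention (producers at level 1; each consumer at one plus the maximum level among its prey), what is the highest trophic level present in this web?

4

Producers (level 1): Blueberry, Moss.
Blueberry → Red Squirrel → Goshawk → Red Fox gives Red Fox level 4.
No species has a prey at level 4, so no species reaches level 5.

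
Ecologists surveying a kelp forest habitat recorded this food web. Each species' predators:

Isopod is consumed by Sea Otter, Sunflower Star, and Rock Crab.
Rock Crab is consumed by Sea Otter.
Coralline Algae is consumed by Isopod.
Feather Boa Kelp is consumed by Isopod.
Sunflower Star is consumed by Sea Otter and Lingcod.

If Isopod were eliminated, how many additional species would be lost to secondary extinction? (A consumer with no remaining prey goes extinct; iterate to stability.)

Remove Isopod.
Round 1: Sunflower Star (all prey gone), Rock Crab (all prey gone) → extinct.
Round 2: Sea Otter (all prey gone), Lingcod (all prey gone) → extinct.
No further losses. Total secondary extinctions: 4.

4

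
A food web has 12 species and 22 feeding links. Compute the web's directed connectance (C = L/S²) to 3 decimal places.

The web has S = 12 species and L = 22 feeding links.
C = L / S² = 22 / 144 = 0.1528 ≈ 0.153.

C = 0.153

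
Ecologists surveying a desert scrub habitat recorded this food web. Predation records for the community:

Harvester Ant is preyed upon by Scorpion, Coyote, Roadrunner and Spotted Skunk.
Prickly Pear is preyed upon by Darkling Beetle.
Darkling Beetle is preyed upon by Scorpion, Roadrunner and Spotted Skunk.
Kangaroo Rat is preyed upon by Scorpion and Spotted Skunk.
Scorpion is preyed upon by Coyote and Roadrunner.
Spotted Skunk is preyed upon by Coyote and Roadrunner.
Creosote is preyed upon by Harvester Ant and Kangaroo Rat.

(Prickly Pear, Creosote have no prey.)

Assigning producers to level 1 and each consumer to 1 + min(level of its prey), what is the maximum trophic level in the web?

3

Producers (level 1): Prickly Pear, Creosote.
Following each consumer down to its lowest-level prey: Creosote → Harvester Ant → Spotted Skunk (levels 1 through 3).
All prey of Spotted Skunk (Harvester Ant 2, Darkling Beetle 2, Kangaroo Rat 2) are at level 2 or above, so Spotted Skunk is at level 1 + 2 = 3.
Every consumer has at least one prey at level 2 or below, so none exceeds level 3.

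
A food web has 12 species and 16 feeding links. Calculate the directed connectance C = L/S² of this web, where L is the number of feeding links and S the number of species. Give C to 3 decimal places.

C = 0.111

The web has S = 12 species and L = 16 feeding links.
C = L / S² = 16 / 144 = 0.1111 ≈ 0.111.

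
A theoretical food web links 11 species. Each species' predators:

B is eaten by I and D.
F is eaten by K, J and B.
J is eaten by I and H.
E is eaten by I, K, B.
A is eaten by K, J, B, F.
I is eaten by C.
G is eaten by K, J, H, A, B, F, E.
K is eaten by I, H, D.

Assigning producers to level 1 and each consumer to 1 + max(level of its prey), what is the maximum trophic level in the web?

Producers (level 1): G.
G → A → F → J → I → C gives C level 6.
No species has a prey at level 6, so no species reaches level 7.

6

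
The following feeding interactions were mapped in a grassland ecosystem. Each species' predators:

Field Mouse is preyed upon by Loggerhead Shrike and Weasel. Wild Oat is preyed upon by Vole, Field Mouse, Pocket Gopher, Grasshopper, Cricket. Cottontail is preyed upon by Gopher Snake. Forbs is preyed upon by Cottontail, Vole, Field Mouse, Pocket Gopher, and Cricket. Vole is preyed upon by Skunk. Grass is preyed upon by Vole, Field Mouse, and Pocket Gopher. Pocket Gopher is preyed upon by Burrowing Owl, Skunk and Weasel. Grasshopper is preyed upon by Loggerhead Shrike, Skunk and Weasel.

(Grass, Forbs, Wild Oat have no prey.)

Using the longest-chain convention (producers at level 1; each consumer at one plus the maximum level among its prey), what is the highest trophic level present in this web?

Producers (level 1): Grass, Forbs, Wild Oat.
Forbs → Cottontail → Gopher Snake gives Gopher Snake level 3.
No species has a prey at level 3, so no species reaches level 4.

3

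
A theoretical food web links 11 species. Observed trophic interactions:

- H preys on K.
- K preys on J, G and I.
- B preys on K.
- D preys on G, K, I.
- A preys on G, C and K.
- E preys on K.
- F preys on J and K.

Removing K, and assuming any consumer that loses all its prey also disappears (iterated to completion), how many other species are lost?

3

Remove K.
Round 1: B (all prey gone), E (all prey gone), H (all prey gone) → extinct.
No further losses. Total secondary extinctions: 3.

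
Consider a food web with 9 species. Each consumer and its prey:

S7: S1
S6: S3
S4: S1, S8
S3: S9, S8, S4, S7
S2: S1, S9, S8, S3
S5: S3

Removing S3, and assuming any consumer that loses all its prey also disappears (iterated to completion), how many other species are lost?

2

Remove S3.
Round 1: S6 (all prey gone), S5 (all prey gone) → extinct.
No further losses. Total secondary extinctions: 2.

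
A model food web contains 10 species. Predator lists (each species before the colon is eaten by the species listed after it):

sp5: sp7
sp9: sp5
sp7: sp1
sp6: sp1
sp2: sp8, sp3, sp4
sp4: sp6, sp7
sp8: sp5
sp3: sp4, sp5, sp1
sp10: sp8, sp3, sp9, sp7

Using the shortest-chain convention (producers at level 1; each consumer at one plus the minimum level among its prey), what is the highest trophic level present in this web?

Producers (level 1): sp2, sp10.
Following each consumer down to its lowest-level prey: sp10 → sp7 → sp1 (levels 1 through 3).
All prey of sp1 (sp7 2, sp3 2, sp6 3) are at level 2 or above, so sp1 is at level 1 + 2 = 3.
Every consumer has at least one prey at level 2 or below, so none exceeds level 3.

3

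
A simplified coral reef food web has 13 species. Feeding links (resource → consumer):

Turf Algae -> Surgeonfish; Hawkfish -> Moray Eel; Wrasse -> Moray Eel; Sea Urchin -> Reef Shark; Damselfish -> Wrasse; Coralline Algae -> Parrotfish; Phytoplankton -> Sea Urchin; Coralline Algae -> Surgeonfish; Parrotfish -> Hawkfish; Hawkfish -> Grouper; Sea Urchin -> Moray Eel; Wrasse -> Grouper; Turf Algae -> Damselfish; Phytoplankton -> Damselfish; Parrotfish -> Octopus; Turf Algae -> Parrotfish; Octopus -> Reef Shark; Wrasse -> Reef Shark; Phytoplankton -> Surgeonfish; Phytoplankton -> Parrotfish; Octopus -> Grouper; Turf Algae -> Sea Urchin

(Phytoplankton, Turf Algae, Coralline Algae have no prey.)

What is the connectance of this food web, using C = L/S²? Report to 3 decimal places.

The web has S = 13 species and L = 22 feeding links.
C = L / S² = 22 / 169 = 0.1302 ≈ 0.130.

C = 0.130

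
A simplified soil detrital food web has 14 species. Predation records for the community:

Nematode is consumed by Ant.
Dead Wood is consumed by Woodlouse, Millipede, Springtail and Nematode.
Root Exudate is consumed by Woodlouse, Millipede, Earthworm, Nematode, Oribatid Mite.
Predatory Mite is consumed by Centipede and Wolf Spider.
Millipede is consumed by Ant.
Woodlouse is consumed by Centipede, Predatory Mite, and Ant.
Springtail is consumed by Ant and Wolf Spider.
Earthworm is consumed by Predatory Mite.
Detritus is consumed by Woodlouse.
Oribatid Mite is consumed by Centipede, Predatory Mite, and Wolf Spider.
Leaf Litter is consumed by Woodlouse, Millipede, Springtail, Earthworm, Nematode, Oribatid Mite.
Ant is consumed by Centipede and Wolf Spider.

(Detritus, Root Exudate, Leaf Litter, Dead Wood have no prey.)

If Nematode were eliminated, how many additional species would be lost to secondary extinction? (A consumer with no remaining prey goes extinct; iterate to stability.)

0

Remove Nematode.
Every predator of it retains at least one other prey: Ant still has Woodlouse, Springtail, Millipede.
No consumer loses all prey, so no secondary extinctions occur.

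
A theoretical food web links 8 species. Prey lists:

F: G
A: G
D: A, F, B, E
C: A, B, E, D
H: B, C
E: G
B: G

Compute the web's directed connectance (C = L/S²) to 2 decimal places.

The web has S = 8 species and L = 14 feeding links.
C = L / S² = 14 / 64 = 0.2188 ≈ 0.22.

C = 0.22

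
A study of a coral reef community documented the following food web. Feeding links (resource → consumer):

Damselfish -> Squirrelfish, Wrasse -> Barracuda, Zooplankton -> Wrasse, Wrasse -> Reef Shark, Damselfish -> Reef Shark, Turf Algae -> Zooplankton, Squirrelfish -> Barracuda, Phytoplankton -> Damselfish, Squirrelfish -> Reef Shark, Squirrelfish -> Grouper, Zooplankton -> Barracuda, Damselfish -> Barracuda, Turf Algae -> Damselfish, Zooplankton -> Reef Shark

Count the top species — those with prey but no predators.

Top species (has prey, but nothing eats it): Reef Shark, Grouper, Barracuda.
Count: 3.

3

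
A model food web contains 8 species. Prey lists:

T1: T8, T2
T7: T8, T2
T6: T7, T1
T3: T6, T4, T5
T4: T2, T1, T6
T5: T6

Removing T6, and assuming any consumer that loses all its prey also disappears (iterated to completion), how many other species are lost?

1

Remove T6.
Round 1: T5 (all prey gone) → extinct.
No further losses. Total secondary extinctions: 1.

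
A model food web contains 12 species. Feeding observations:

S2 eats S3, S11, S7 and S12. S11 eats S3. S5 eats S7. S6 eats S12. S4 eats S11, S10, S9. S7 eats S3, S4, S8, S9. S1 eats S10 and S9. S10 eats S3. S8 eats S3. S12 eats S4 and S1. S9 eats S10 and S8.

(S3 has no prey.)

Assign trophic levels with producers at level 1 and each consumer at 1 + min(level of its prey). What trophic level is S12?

Trophic level 4

S3 is a producer → level 1.
S10 eats S3 → level 2.
S4 eats S10 → level 3.
S12 eats S4 → level 4.
No prey of S12 is below level 3, so 4 is the minimum.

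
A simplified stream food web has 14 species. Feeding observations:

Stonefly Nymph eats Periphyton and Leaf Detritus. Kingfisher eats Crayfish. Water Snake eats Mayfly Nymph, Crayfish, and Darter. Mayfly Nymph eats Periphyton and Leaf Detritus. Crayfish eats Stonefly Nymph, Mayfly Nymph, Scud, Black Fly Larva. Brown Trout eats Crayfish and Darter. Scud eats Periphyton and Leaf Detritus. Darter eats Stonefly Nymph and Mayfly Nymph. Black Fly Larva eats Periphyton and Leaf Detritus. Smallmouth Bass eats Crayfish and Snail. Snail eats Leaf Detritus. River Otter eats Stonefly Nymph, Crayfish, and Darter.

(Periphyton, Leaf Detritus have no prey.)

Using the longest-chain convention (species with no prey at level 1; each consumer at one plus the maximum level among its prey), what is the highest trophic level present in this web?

Basal resources (level 1): Periphyton, Leaf Detritus.
Periphyton → Scud → Crayfish → Brown Trout gives Brown Trout level 4.
No species has a prey at level 4, so no species reaches level 5.

4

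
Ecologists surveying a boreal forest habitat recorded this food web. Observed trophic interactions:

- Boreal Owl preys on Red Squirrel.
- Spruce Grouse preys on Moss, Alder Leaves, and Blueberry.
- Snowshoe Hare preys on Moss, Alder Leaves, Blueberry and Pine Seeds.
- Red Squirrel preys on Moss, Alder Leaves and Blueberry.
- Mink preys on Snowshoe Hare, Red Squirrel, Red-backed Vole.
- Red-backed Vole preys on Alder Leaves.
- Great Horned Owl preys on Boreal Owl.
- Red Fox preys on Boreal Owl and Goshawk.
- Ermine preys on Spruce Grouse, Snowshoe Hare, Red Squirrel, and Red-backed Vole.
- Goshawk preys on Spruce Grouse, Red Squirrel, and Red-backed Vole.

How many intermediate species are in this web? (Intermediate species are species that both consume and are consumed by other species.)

6

Intermediate species (has both prey and predators): Spruce Grouse, Red Squirrel, Red-backed Vole, Snowshoe Hare, Boreal Owl, Goshawk.
Count: 6.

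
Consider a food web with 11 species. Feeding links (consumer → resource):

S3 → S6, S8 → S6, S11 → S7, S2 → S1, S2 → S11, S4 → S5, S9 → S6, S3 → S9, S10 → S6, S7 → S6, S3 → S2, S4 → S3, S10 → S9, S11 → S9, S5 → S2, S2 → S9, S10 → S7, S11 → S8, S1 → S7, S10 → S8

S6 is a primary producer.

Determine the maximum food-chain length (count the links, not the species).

One longest chain: S6 → S7 → S1 → S2 → S3 → S4.
It has 6 species and 5 links.

5 links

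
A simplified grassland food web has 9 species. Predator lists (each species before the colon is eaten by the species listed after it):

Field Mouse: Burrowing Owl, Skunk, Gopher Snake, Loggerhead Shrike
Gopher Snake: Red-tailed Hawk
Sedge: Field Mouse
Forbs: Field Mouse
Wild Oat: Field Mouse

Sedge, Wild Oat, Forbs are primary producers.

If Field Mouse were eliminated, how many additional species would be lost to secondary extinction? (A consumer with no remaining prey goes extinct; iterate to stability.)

5

Remove Field Mouse.
Round 1: Burrowing Owl (all prey gone), Skunk (all prey gone), Gopher Snake (all prey gone), Loggerhead Shrike (all prey gone) → extinct.
Round 2: Red-tailed Hawk (all prey gone) → extinct.
No further losses. Total secondary extinctions: 5.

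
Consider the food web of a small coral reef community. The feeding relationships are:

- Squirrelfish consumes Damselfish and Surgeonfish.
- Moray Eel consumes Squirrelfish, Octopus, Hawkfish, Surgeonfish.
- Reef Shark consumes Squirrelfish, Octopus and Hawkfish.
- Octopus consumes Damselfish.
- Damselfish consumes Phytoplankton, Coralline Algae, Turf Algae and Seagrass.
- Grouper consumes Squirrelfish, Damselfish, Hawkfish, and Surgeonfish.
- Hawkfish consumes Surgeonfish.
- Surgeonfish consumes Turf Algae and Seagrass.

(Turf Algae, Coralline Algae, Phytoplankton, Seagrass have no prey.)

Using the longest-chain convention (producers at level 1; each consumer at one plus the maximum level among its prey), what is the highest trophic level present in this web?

Producers (level 1): Turf Algae, Coralline Algae, Phytoplankton, Seagrass.
Turf Algae → Surgeonfish → Hawkfish → Reef Shark gives Reef Shark level 4.
No species has a prey at level 4, so no species reaches level 5.

4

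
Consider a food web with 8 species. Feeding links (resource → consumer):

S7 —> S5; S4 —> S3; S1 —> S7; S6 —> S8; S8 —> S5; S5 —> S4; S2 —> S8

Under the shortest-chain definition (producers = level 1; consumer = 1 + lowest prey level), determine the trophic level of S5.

Trophic level 3

S2 is a producer → level 1.
S8 eats S2 → level 2.
S5 eats S8 → level 3.
No prey of S5 is below level 2, so 3 is the minimum.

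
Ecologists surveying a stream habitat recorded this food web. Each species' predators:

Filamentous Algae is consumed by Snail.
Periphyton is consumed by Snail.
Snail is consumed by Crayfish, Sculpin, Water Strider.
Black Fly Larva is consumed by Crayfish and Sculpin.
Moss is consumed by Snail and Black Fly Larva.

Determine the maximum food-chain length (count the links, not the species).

One longest chain: Moss → Black Fly Larva → Sculpin.
It has 3 species and 2 links.

2 links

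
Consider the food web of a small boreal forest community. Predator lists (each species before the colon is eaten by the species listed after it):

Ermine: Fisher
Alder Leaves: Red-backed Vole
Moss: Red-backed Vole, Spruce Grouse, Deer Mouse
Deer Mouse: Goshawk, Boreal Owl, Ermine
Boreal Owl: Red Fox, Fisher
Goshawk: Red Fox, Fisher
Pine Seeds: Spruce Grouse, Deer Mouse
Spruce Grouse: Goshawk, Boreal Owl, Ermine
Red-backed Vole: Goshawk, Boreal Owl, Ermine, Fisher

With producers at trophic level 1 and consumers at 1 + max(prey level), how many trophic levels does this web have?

Producers (level 1): Moss, Alder Leaves, Pine Seeds.
Moss → Red-backed Vole → Goshawk → Red Fox gives Red Fox level 4.
No species has a prey at level 4, so no species reaches level 5.

4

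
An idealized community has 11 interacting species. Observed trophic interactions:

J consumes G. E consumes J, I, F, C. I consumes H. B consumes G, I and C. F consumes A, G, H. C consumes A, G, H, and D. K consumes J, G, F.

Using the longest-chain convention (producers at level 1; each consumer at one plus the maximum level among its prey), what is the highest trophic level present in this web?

3

Producers (level 1): G, A, D, H.
G → F → K gives K level 3.
No species has a prey at level 3, so no species reaches level 4.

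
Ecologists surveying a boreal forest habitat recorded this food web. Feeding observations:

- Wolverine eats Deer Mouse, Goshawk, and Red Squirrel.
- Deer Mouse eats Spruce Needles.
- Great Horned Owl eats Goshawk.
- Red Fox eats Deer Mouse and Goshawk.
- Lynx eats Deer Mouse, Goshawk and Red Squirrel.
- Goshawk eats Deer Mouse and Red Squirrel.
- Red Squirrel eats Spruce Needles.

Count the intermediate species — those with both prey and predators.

Intermediate species (has both prey and predators): Red Squirrel, Deer Mouse, Goshawk.
Count: 3.

3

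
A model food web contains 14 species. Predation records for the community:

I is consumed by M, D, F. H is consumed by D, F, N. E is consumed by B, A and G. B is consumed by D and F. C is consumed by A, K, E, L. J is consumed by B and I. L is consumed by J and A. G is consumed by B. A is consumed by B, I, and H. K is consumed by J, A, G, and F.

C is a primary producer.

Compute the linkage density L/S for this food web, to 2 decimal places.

There are L = 27 links among S = 14 species.
L/S = 27/14 = 1.9286 ≈ 1.93.

L/S = 1.93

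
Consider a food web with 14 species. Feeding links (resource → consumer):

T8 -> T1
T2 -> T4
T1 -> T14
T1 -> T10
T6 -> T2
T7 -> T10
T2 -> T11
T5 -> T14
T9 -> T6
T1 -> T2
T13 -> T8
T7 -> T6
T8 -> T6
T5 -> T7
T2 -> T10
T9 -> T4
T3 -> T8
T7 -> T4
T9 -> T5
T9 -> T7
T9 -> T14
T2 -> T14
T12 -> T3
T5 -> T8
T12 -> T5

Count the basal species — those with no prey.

3

Basal species (no prey listed): T9, T12, T13.
Count: 3.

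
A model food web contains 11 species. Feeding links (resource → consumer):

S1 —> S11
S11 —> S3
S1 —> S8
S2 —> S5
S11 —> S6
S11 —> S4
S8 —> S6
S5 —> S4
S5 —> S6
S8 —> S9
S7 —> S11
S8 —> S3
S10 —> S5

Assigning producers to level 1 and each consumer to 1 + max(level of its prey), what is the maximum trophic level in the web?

Producers (level 1): S7, S10, S1, S2.
S7 → S11 → S6 gives S6 level 3.
No species has a prey at level 3, so no species reaches level 4.

3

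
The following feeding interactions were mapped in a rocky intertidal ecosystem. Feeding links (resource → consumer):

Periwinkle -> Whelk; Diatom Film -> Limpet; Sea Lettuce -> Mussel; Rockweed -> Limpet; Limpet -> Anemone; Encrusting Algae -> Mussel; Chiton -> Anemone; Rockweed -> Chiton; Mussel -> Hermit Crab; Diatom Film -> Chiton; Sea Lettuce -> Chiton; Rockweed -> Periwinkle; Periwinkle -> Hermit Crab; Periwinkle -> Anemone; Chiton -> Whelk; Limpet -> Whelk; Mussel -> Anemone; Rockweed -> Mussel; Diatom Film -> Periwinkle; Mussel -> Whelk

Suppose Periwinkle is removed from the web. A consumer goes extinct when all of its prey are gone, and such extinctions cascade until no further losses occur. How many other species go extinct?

0

Remove Periwinkle.
Every predator of it retains at least one other prey: Hermit Crab still has Mussel; Anemone still has Chiton, Limpet, Mussel; Whelk still has Chiton, Limpet, Mussel.
No consumer loses all prey, so no secondary extinctions occur.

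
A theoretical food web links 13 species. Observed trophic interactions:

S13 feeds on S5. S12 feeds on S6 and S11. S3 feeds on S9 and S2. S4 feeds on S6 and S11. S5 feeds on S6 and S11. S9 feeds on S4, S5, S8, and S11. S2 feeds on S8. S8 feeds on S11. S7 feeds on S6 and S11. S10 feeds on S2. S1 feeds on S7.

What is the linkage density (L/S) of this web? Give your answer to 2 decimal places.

L/S = 1.46

There are L = 19 links among S = 13 species.
L/S = 19/13 = 1.4615 ≈ 1.46.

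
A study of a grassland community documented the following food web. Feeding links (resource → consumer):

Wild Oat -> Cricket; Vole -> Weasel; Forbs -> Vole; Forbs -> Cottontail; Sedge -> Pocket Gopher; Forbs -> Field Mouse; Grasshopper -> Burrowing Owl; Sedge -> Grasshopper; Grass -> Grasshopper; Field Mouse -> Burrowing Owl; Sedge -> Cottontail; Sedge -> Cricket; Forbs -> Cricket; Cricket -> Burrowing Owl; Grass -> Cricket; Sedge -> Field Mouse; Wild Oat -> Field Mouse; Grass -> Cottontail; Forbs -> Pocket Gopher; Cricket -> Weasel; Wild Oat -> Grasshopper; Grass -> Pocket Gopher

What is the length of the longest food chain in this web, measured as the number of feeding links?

One longest chain: Wild Oat → Field Mouse → Burrowing Owl.
It has 3 species and 2 links.

2 links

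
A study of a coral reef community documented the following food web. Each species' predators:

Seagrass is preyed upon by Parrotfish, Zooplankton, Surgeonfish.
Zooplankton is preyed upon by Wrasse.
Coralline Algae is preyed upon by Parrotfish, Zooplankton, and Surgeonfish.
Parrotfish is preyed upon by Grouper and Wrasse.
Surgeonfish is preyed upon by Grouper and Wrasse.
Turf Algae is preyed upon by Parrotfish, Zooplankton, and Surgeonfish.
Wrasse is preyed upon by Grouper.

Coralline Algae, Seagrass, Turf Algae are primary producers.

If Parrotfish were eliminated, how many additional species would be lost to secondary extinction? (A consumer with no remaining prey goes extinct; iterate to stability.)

0

Remove Parrotfish.
Every predator of it retains at least one other prey: Wrasse still has Surgeonfish, Zooplankton; Grouper still has Surgeonfish, Wrasse.
No consumer loses all prey, so no secondary extinctions occur.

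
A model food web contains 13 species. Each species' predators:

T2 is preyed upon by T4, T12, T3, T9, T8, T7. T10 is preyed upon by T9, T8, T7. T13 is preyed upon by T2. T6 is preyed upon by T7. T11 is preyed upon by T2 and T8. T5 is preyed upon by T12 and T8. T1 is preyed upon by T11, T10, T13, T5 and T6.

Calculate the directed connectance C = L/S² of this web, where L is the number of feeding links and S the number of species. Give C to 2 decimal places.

C = 0.12

The web has S = 13 species and L = 20 feeding links.
C = L / S² = 20 / 169 = 0.1183 ≈ 0.12.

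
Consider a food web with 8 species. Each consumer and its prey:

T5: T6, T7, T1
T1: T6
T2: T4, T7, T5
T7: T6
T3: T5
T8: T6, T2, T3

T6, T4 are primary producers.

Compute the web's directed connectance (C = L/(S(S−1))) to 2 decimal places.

C = 0.21

The web has S = 8 species and L = 12 feeding links.
C = L / (S(S−1)) = 12 / 56 = 0.2143 ≈ 0.21.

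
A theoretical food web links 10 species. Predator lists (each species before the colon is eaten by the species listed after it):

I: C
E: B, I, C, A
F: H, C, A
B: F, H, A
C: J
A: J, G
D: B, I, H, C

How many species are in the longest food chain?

5 species

One longest chain: E → B → F → C → J.
It has 5 species and 4 links.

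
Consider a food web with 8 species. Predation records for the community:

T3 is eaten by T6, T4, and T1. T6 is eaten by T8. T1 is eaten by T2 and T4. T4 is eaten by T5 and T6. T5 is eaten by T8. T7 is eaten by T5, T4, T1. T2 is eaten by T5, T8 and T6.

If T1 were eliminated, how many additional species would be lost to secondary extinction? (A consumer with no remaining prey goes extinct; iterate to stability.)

1

Remove T1.
Round 1: T2 (all prey gone) → extinct.
No further losses. Total secondary extinctions: 1.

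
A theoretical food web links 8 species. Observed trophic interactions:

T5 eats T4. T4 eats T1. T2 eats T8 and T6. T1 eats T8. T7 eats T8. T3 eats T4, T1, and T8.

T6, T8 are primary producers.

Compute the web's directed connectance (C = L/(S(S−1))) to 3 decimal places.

The web has S = 8 species and L = 9 feeding links.
C = L / (S(S−1)) = 9 / 56 = 0.1607 ≈ 0.161.

C = 0.161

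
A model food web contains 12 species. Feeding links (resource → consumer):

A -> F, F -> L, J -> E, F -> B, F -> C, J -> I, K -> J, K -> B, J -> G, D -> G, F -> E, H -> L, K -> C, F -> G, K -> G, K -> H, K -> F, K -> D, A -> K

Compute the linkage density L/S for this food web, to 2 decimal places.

There are L = 19 links among S = 12 species.
L/S = 19/12 = 1.5833 ≈ 1.58.

L/S = 1.58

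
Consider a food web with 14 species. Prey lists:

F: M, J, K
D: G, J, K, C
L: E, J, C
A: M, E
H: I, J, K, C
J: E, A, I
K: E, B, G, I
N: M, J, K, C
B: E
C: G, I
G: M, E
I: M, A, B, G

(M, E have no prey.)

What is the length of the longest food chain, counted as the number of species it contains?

5 species

One longest chain: M → A → I → C → L.
It has 5 species and 4 links.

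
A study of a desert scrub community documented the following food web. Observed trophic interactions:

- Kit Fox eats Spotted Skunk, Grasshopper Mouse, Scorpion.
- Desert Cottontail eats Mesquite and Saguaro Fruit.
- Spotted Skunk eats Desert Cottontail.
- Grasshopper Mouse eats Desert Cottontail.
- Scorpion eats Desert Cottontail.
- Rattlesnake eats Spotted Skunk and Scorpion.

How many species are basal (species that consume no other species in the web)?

2

Basal species (no prey listed): Mesquite, Saguaro Fruit.
Count: 2.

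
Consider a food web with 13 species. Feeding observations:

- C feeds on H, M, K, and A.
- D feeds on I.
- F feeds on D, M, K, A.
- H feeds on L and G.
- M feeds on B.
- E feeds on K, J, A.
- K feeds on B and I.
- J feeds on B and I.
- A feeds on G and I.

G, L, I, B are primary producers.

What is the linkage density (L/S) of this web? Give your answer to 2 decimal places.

L/S = 1.62

There are L = 21 links among S = 13 species.
L/S = 21/13 = 1.6154 ≈ 1.62.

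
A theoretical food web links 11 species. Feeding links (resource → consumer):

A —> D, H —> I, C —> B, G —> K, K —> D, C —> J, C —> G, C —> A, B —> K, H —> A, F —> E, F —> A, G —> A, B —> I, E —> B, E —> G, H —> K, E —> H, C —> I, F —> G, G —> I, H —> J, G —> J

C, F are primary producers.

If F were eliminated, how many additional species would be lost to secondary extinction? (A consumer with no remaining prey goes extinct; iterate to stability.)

2

Remove F.
Round 1: E (all prey gone) → extinct.
Round 2: H (all prey gone) → extinct.
No further losses. Total secondary extinctions: 2.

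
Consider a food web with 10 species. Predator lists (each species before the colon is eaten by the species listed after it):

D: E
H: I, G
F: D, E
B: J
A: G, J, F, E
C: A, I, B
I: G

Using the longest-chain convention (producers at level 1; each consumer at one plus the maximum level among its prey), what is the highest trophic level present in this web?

5

Producers (level 1): C, H.
C → A → F → D → E gives E level 5.
No species has a prey at level 5, so no species reaches level 6.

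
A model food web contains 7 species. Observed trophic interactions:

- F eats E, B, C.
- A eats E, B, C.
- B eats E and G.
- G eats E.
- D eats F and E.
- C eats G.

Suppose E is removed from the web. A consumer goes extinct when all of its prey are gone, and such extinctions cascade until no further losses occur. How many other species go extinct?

6

Remove E.
Round 1: G (all prey gone) → extinct.
Round 2: C (all prey gone), B (all prey gone) → extinct.
Round 3: F (all prey gone), A (all prey gone) → extinct.
Round 4: D (all prey gone) → extinct.
No further losses. Total secondary extinctions: 6.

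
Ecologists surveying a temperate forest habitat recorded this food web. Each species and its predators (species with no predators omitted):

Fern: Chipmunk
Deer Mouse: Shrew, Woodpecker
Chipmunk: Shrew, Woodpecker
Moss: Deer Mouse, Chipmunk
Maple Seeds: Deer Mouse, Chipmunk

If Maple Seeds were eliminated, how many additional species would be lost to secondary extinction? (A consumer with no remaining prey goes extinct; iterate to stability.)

Remove Maple Seeds.
Every predator of it retains at least one other prey: Deer Mouse still has Moss; Chipmunk still has Fern, Moss.
No consumer loses all prey, so no secondary extinctions occur.

0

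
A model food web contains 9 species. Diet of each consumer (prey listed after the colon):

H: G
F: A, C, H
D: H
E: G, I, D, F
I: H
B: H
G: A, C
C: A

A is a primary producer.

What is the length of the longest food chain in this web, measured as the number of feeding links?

5 links

One longest chain: A → C → G → H → I → E.
It has 6 species and 5 links.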